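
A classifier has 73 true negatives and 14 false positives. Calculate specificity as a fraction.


Specificity = TN / (TN + FP) = 73 / 87 = 73/87.

73/87


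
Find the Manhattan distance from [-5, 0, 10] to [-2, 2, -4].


d = sum of absolute differences: |-5--2|=3 + |0-2|=2 + |10--4|=14 = 19.

19


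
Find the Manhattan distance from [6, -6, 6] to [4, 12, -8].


d = sum of absolute differences: |6-4|=2 + |-6-12|=18 + |6--8|=14 = 34.

34


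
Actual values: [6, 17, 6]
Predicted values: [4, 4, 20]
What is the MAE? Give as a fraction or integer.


MAE = (1/3) * (|6-4|=2 + |17-4|=13 + |6-20|=14). Sum = 29. MAE = 29/3.

29/3


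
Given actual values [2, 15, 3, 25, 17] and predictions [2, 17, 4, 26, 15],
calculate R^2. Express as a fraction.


Mean(y) = 62/5. SS_res = 10. SS_tot = 1916/5. R^2 = 1 - 10/(1916/5) = 933/958.

933/958


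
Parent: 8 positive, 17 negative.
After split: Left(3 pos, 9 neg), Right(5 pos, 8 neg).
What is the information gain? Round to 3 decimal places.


H(parent) = 0.9044. H(left) = 0.8113, H(right) = 0.9612. Weighted = (12/25)*0.8113 + (13/25)*0.9612 = 0.8892. IG = 0.9044 - 0.8892 = 0.0152, which rounds to 0.015.

0.015


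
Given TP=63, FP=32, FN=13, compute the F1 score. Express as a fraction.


Precision = 63/95 = 63/95. Recall = 63/76 = 63/76. F1 = 2*P*R/(P+R) = 14/19.

14/19


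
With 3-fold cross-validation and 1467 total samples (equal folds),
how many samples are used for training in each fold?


Each validation fold has 1467/3 = 489 samples. Training set = 1467 - 489 = 978.

978


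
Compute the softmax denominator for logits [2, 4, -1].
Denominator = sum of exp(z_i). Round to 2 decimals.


Denom = e^2=7.3891 + e^4=54.5982 + e^-1=0.3679. Sum = 62.3552, which rounds to 62.36.

62.36


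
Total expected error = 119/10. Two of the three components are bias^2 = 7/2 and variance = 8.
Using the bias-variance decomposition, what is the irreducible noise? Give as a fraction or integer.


Total error = bias^2 + variance + irreducible noise. So irreducible noise = 119/10 - 7/2 - 8 = 2/5.

2/5


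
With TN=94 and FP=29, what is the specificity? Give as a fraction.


Specificity = TN / (TN + FP) = 94 / 123 = 94/123.

94/123


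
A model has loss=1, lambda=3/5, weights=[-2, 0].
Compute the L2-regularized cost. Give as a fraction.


L2 sq norm = sum(w^2) = 4. J = 1 + 3/5 * 4 = 17/5.

17/5


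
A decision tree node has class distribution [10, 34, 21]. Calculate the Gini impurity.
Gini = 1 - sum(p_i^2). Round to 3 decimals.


Total = 65. Proportions: 10/65, 34/65, 21/65. sum(p_i^2) = 0.4017. Gini = 1 - 0.4017 = 0.5983, which rounds to 0.598.

0.598


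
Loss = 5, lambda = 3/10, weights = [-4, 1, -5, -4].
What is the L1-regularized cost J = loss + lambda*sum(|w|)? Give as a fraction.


L1 norm = sum(|w|) = 14. J = 5 + 3/10 * 14 = 46/5.

46/5


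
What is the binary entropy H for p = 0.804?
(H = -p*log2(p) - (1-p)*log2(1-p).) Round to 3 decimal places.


H = -0.804*log2(0.804) - 0.196*log2(0.196) = 0.714.

0.714


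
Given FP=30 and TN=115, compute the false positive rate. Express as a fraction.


FPR = FP / (FP + TN) = 30 / 145 = 6/29.

6/29


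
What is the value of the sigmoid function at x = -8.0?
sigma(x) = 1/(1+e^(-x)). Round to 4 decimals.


sigma(-8.0) = 1/(1+e^(8.0)) = 1/(1+2980.957987) = 1/2981.957987 = 0.0003.

0.0003


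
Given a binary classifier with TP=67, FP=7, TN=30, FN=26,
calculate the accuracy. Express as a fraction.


Accuracy = (TP + TN) / (TP + TN + FP + FN) = (67 + 30) / 130 = 97/130.

97/130


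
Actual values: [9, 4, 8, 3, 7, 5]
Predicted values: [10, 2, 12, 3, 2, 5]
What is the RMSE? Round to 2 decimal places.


MSE = 7.6667. RMSE = sqrt(7.6667) = 2.77.

2.77


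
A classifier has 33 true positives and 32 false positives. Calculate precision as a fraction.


Precision = TP / (TP + FP) = 33 / 65 = 33/65.

33/65


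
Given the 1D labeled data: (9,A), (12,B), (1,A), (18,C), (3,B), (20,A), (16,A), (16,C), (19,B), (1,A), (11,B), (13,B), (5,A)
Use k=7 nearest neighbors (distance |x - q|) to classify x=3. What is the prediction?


Distances: |9-3|=6, |12-3|=9, |1-3|=2, |18-3|=15, |3-3|=0, |20-3|=17, |16-3|=13, |16-3|=13, |19-3|=16, |1-3|=2, |11-3|=8, |13-3|=10, |5-3|=2. 7 nearest: (3,B), (1,A), (1,A), (5,A), (9,A), (11,B), (12,B). Counts: {'B': 3, 'A': 4}. Majority class: A.

A


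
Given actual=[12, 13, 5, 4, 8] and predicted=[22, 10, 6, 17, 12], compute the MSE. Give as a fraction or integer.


MSE = (1/5) * ((12-22)^2=100 + (13-10)^2=9 + (5-6)^2=1 + (4-17)^2=169 + (8-12)^2=16). Sum = 295. MSE = 59.

59


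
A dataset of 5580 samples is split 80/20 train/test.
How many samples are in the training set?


Test set = 5580 * 20% = 1116. Training set = 5580 - 1116 = 4464.

4464


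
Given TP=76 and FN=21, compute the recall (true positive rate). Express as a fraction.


Recall = TP / (TP + FN) = 76 / 97 = 76/97.

76/97


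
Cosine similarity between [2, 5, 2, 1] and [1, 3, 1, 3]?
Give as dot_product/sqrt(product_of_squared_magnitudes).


dot = 22. |a|^2 = 34, |b|^2 = 20. cos = 22/sqrt(680).

22/sqrt(680)


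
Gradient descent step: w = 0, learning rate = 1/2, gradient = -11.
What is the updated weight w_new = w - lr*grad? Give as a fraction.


w_new = 0 - 1/2 * -11 = 0 - -11/2 = 11/2.

11/2


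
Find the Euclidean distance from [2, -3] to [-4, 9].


d = sqrt(sum of squared differences). (2--4)^2=36, (-3-9)^2=144. Sum = 180.

sqrt(180)


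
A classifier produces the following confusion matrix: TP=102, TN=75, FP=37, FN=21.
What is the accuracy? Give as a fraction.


Accuracy = (TP + TN) / (TP + TN + FP + FN) = (102 + 75) / 235 = 177/235.

177/235


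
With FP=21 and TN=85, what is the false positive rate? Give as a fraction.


FPR = FP / (FP + TN) = 21 / 106 = 21/106.

21/106


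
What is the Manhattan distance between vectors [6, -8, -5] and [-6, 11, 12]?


d = sum of absolute differences: |6--6|=12 + |-8-11|=19 + |-5-12|=17 = 48.

48


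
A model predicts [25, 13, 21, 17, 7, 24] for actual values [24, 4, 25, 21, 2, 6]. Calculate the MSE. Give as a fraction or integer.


MSE = (1/6) * ((24-25)^2=1 + (4-13)^2=81 + (25-21)^2=16 + (21-17)^2=16 + (2-7)^2=25 + (6-24)^2=324). Sum = 463. MSE = 463/6.

463/6


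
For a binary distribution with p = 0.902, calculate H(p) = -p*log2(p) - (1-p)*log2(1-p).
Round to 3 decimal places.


H = -0.902*log2(0.902) - 0.098*log2(0.098) = 0.463.

0.463


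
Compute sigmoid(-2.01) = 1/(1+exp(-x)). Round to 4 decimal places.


sigma(-2.01) = 1/(1+e^(2.01)) = 1/(1+7.463317) = 1/8.463317 = 0.1182.

0.1182


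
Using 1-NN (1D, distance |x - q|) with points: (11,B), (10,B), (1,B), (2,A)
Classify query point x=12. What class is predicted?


Distances: |11-12|=1, |10-12|=2, |1-12|=11, |2-12|=10. 1 nearest: (11,B). Counts: {'B': 1}. Majority class: B.

B


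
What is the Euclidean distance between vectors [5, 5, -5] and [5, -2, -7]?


d = sqrt(sum of squared differences). (5-5)^2=0, (5--2)^2=49, (-5--7)^2=4. Sum = 53.

sqrt(53)


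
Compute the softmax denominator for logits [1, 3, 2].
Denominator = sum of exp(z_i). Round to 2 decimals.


Denom = e^1=2.7183 + e^3=20.0855 + e^2=7.3891. Sum = 30.1929, which rounds to 30.19.

30.19


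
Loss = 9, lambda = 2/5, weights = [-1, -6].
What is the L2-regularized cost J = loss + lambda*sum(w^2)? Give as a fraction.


L2 sq norm = sum(w^2) = 37. J = 9 + 2/5 * 37 = 119/5.

119/5


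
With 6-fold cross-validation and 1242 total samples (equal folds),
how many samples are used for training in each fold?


Each validation fold has 1242/6 = 207 samples. Training set = 1242 - 207 = 1035.

1035


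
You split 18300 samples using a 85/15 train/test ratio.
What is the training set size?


Test set = 18300 * 15% = 2745. Training set = 18300 - 2745 = 15555.

15555


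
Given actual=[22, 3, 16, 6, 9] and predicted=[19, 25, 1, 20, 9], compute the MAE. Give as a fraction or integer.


MAE = (1/5) * (|22-19|=3 + |3-25|=22 + |16-1|=15 + |6-20|=14 + |9-9|=0). Sum = 54. MAE = 54/5.

54/5


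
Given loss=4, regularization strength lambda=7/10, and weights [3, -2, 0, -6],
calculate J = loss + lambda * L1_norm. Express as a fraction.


L1 norm = sum(|w|) = 11. J = 4 + 7/10 * 11 = 117/10.

117/10


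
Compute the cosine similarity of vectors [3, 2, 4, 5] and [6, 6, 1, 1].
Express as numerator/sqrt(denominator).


dot = 39. |a|^2 = 54, |b|^2 = 74. cos = 39/sqrt(3996).

39/sqrt(3996)


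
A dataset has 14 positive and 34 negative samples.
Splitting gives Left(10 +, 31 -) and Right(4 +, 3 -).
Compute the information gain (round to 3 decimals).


H(parent) = 0.8709. H(left) = 0.8015, H(right) = 0.9852. Weighted = (41/48)*0.8015 + (7/48)*0.9852 = 0.8283. IG = 0.8709 - 0.8283 = 0.0426, which rounds to 0.043.

0.043


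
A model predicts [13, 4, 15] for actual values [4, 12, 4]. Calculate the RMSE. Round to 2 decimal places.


MSE = 88.6667. RMSE = sqrt(88.6667) = 9.42.

9.42


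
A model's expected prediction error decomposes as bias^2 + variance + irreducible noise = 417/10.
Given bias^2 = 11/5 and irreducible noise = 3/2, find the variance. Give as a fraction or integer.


Total error = bias^2 + variance + irreducible noise. So variance = 417/10 - 11/5 - 3/2 = 38.

38


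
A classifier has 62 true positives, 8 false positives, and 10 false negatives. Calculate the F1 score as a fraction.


Precision = 62/70 = 31/35. Recall = 62/72 = 31/36. F1 = 2*P*R/(P+R) = 62/71.

62/71


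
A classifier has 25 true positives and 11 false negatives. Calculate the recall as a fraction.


Recall = TP / (TP + FN) = 25 / 36 = 25/36.

25/36


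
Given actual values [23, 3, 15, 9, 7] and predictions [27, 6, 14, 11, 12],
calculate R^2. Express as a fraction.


Mean(y) = 57/5. SS_res = 55. SS_tot = 1216/5. R^2 = 1 - 55/(1216/5) = 941/1216.

941/1216


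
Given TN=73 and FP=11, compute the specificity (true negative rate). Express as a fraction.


Specificity = TN / (TN + FP) = 73 / 84 = 73/84.

73/84


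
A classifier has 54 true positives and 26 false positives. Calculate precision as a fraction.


Precision = TP / (TP + FP) = 54 / 80 = 27/40.

27/40


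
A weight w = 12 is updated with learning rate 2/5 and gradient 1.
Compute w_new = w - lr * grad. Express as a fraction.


w_new = 12 - 2/5 * 1 = 12 - 2/5 = 58/5.

58/5


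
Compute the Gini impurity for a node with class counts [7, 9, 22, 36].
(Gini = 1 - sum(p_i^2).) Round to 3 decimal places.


Total = 74. Proportions: 7/74, 9/74, 22/74, 36/74. sum(p_i^2) = 0.3488. Gini = 1 - 0.3488 = 0.6512, which rounds to 0.651.

0.651


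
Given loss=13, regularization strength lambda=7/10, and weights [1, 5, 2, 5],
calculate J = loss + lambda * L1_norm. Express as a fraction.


L1 norm = sum(|w|) = 13. J = 13 + 7/10 * 13 = 221/10.

221/10


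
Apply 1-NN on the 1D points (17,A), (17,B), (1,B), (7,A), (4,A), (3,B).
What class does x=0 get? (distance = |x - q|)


Distances: |17-0|=17, |17-0|=17, |1-0|=1, |7-0|=7, |4-0|=4, |3-0|=3. 1 nearest: (1,B). Counts: {'B': 1}. Majority class: B.

B


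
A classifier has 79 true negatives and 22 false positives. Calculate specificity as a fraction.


Specificity = TN / (TN + FP) = 79 / 101 = 79/101.

79/101


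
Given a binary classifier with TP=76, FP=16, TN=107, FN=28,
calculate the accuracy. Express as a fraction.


Accuracy = (TP + TN) / (TP + TN + FP + FN) = (76 + 107) / 227 = 183/227.

183/227


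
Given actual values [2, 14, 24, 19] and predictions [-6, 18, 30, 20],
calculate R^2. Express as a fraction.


Mean(y) = 59/4. SS_res = 117. SS_tot = 1067/4. R^2 = 1 - 117/(1067/4) = 599/1067.

599/1067


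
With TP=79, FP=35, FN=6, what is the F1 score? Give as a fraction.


Precision = 79/114 = 79/114. Recall = 79/85 = 79/85. F1 = 2*P*R/(P+R) = 158/199.

158/199


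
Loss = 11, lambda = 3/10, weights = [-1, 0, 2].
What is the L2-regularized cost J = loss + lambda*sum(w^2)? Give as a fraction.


L2 sq norm = sum(w^2) = 5. J = 11 + 3/10 * 5 = 25/2.

25/2


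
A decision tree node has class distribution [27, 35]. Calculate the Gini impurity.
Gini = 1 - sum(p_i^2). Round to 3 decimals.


Total = 62. Proportions: 27/62, 35/62. sum(p_i^2) = 0.5083. Gini = 1 - 0.5083 = 0.4917, which rounds to 0.492.

0.492


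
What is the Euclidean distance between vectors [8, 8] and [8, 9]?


d = sqrt(sum of squared differences). (8-8)^2=0, (8-9)^2=1. Sum = 1.

1


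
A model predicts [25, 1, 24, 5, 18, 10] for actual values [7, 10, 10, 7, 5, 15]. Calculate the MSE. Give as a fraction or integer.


MSE = (1/6) * ((7-25)^2=324 + (10-1)^2=81 + (10-24)^2=196 + (7-5)^2=4 + (5-18)^2=169 + (15-10)^2=25). Sum = 799. MSE = 799/6.

799/6


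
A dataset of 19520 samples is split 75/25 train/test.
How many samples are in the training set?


Test set = 19520 * 25% = 4880. Training set = 19520 - 4880 = 14640.

14640


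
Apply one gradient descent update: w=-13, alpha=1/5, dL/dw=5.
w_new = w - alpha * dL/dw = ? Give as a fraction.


w_new = -13 - 1/5 * 5 = -13 - 1 = -14.

-14


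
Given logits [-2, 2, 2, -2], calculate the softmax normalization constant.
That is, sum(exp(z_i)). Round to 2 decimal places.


Denom = e^-2=0.1353 + e^2=7.3891 + e^2=7.3891 + e^-2=0.1353. Sum = 15.0488, which rounds to 15.05.

15.05


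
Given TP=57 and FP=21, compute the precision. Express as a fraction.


Precision = TP / (TP + FP) = 57 / 78 = 19/26.

19/26


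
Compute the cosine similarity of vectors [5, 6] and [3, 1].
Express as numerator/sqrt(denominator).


dot = 21. |a|^2 = 61, |b|^2 = 10. cos = 21/sqrt(610).

21/sqrt(610)


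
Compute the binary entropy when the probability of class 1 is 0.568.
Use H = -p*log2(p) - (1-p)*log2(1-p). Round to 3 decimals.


H = -0.568*log2(0.568) - 0.432*log2(0.432) = 0.987.

0.987


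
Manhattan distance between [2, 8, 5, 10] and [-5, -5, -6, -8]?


d = sum of absolute differences: |2--5|=7 + |8--5|=13 + |5--6|=11 + |10--8|=18 = 49.

49


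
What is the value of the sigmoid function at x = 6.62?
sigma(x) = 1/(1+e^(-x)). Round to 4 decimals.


sigma(6.62) = 1/(1+e^(-6.62)) = 1/(1+0.001333) = 1/1.001333 = 0.9987.

0.9987


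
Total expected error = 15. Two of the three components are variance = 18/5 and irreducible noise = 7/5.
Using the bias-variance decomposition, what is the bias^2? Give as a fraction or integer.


Total error = bias^2 + variance + irreducible noise. So bias^2 = 15 - 18/5 - 7/5 = 10.

10


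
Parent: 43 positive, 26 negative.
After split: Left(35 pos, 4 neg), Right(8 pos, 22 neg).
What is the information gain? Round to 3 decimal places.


H(parent) = 0.9558. H(left) = 0.4771, H(right) = 0.8366. Weighted = (39/69)*0.4771 + (30/69)*0.8366 = 0.6334. IG = 0.9558 - 0.6334 = 0.3224, which rounds to 0.322.

0.322


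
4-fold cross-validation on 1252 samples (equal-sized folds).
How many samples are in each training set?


Each validation fold has 1252/4 = 313 samples. Training set = 1252 - 313 = 939.

939


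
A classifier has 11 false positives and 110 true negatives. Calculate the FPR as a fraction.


FPR = FP / (FP + TN) = 11 / 121 = 1/11.

1/11


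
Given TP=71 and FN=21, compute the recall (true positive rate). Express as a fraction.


Recall = TP / (TP + FN) = 71 / 92 = 71/92.

71/92


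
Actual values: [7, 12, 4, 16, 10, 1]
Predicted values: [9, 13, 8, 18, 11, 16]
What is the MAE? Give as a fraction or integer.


MAE = (1/6) * (|7-9|=2 + |12-13|=1 + |4-8|=4 + |16-18|=2 + |10-11|=1 + |1-16|=15). Sum = 25. MAE = 25/6.

25/6


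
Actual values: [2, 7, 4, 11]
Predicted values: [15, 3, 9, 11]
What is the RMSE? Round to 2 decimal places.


MSE = 52.5000. RMSE = sqrt(52.5000) = 7.25.

7.25


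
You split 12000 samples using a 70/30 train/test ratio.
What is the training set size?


Test set = 12000 * 30% = 3600. Training set = 12000 - 3600 = 8400.

8400


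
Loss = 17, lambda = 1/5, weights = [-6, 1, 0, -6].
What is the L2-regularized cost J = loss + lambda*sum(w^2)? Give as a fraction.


L2 sq norm = sum(w^2) = 73. J = 17 + 1/5 * 73 = 158/5.

158/5


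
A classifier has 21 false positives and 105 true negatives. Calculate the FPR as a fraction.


FPR = FP / (FP + TN) = 21 / 126 = 1/6.

1/6


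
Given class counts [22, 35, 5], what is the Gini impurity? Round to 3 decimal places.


Total = 62. Proportions: 22/62, 35/62, 5/62. sum(p_i^2) = 0.4511. Gini = 1 - 0.4511 = 0.5489, which rounds to 0.549.

0.549


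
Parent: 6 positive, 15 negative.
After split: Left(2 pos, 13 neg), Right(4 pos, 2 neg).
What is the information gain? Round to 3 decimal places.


H(parent) = 0.8631. H(left) = 0.5665, H(right) = 0.9183. Weighted = (15/21)*0.5665 + (6/21)*0.9183 = 0.6670. IG = 0.8631 - 0.6670 = 0.1961, which rounds to 0.196.

0.196


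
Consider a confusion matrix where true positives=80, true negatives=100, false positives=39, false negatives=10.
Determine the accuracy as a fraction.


Accuracy = (TP + TN) / (TP + TN + FP + FN) = (80 + 100) / 229 = 180/229.

180/229


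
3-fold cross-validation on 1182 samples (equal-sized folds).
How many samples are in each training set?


Each validation fold has 1182/3 = 394 samples. Training set = 1182 - 394 = 788.

788


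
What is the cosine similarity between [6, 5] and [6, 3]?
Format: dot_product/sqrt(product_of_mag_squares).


dot = 51. |a|^2 = 61, |b|^2 = 45. cos = 51/sqrt(2745).

51/sqrt(2745)


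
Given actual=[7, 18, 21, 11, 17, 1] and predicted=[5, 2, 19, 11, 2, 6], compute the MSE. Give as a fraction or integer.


MSE = (1/6) * ((7-5)^2=4 + (18-2)^2=256 + (21-19)^2=4 + (11-11)^2=0 + (17-2)^2=225 + (1-6)^2=25). Sum = 514. MSE = 257/3.

257/3


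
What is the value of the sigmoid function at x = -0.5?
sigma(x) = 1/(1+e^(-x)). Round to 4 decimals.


sigma(-0.5) = 1/(1+e^(0.5)) = 1/(1+1.648721) = 1/2.648721 = 0.3775.

0.3775


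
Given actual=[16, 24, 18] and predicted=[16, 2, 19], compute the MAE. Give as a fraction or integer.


MAE = (1/3) * (|16-16|=0 + |24-2|=22 + |18-19|=1). Sum = 23. MAE = 23/3.

23/3


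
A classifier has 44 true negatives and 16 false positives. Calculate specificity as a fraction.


Specificity = TN / (TN + FP) = 44 / 60 = 11/15.

11/15


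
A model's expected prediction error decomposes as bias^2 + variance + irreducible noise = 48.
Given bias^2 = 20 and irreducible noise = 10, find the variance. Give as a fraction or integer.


Total error = bias^2 + variance + irreducible noise. So variance = 48 - 20 - 10 = 18.

18


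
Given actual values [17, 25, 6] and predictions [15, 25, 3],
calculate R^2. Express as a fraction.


Mean(y) = 16. SS_res = 13. SS_tot = 182. R^2 = 1 - 13/(182) = 13/14.

13/14


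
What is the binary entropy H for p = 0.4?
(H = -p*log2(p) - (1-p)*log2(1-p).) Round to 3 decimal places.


H = -0.4*log2(0.4) - 0.6*log2(0.6) = 0.971.

0.971


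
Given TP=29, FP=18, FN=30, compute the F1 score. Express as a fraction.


Precision = 29/47 = 29/47. Recall = 29/59 = 29/59. F1 = 2*P*R/(P+R) = 29/53.

29/53


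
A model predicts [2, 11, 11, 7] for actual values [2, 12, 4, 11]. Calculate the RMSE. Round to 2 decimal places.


MSE = 16.5000. RMSE = sqrt(16.5000) = 4.06.

4.06


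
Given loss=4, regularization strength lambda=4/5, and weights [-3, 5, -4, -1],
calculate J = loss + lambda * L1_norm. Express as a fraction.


L1 norm = sum(|w|) = 13. J = 4 + 4/5 * 13 = 72/5.

72/5


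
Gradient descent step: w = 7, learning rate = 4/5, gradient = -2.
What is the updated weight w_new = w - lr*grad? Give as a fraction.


w_new = 7 - 4/5 * -2 = 7 - -8/5 = 43/5.

43/5


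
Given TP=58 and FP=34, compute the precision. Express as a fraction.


Precision = TP / (TP + FP) = 58 / 92 = 29/46.

29/46


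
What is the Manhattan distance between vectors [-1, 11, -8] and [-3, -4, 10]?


d = sum of absolute differences: |-1--3|=2 + |11--4|=15 + |-8-10|=18 = 35.

35


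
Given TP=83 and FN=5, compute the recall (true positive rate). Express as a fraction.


Recall = TP / (TP + FN) = 83 / 88 = 83/88.

83/88


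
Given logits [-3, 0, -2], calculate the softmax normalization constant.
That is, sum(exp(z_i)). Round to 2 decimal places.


Denom = e^-3=0.0498 + e^0=1.0000 + e^-2=0.1353. Sum = 1.1851, which rounds to 1.19.

1.19


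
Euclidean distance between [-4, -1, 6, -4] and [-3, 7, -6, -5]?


d = sqrt(sum of squared differences). (-4--3)^2=1, (-1-7)^2=64, (6--6)^2=144, (-4--5)^2=1. Sum = 210.

sqrt(210)


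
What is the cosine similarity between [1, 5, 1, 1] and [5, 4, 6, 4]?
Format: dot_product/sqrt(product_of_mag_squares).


dot = 35. |a|^2 = 28, |b|^2 = 93. cos = 35/sqrt(2604).

35/sqrt(2604)


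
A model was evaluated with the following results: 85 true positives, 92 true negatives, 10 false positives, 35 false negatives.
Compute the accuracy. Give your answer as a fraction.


Accuracy = (TP + TN) / (TP + TN + FP + FN) = (85 + 92) / 222 = 59/74.

59/74


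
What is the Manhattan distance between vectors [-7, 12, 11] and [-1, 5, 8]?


d = sum of absolute differences: |-7--1|=6 + |12-5|=7 + |11-8|=3 = 16.

16


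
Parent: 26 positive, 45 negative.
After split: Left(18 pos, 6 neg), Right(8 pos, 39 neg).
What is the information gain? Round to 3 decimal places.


H(parent) = 0.9477. H(left) = 0.8113, H(right) = 0.6582. Weighted = (24/71)*0.8113 + (47/71)*0.6582 = 0.7100. IG = 0.9477 - 0.7100 = 0.2377, which rounds to 0.238.

0.238


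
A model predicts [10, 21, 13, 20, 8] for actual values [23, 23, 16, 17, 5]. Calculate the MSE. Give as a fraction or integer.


MSE = (1/5) * ((23-10)^2=169 + (23-21)^2=4 + (16-13)^2=9 + (17-20)^2=9 + (5-8)^2=9). Sum = 200. MSE = 40.

40


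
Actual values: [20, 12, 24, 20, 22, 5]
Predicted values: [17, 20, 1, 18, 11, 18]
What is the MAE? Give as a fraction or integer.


MAE = (1/6) * (|20-17|=3 + |12-20|=8 + |24-1|=23 + |20-18|=2 + |22-11|=11 + |5-18|=13). Sum = 60. MAE = 10.

10


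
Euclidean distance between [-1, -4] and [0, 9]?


d = sqrt(sum of squared differences). (-1-0)^2=1, (-4-9)^2=169. Sum = 170.

sqrt(170)


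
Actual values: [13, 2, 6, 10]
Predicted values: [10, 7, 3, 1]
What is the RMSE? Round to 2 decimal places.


MSE = 31.0000. RMSE = sqrt(31.0000) = 5.57.

5.57


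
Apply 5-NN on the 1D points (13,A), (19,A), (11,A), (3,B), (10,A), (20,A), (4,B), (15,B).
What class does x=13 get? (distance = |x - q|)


Distances: |13-13|=0, |19-13|=6, |11-13|=2, |3-13|=10, |10-13|=3, |20-13|=7, |4-13|=9, |15-13|=2. 5 nearest: (13,A), (11,A), (15,B), (10,A), (19,A). Counts: {'A': 4, 'B': 1}. Majority class: A.

A


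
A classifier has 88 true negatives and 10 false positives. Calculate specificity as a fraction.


Specificity = TN / (TN + FP) = 88 / 98 = 44/49.

44/49


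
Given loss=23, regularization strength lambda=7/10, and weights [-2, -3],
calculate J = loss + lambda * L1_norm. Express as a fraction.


L1 norm = sum(|w|) = 5. J = 23 + 7/10 * 5 = 53/2.

53/2


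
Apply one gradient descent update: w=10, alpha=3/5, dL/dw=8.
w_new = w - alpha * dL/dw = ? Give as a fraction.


w_new = 10 - 3/5 * 8 = 10 - 24/5 = 26/5.

26/5


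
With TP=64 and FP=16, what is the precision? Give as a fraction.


Precision = TP / (TP + FP) = 64 / 80 = 4/5.

4/5


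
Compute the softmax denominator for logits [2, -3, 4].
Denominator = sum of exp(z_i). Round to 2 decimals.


Denom = e^2=7.3891 + e^-3=0.0498 + e^4=54.5982. Sum = 62.0371, which rounds to 62.04.

62.04


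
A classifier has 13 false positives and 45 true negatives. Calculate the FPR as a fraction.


FPR = FP / (FP + TN) = 13 / 58 = 13/58.

13/58


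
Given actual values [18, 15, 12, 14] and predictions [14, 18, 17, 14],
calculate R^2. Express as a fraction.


Mean(y) = 59/4. SS_res = 50. SS_tot = 75/4. R^2 = 1 - 50/(75/4) = -5/3.

-5/3


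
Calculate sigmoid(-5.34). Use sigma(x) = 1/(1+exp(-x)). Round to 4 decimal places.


sigma(-5.34) = 1/(1+e^(5.34)) = 1/(1+208.512710) = 1/209.512710 = 0.0048.

0.0048


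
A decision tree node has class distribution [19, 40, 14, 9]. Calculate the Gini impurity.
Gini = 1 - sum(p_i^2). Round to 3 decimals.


Total = 82. Proportions: 19/82, 40/82, 14/82, 9/82. sum(p_i^2) = 0.3328. Gini = 1 - 0.3328 = 0.6672, which rounds to 0.667.

0.667


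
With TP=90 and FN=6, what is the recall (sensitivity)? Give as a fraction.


Recall = TP / (TP + FN) = 90 / 96 = 15/16.

15/16


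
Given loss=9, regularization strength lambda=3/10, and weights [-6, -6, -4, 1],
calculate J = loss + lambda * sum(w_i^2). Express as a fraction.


L2 sq norm = sum(w^2) = 89. J = 9 + 3/10 * 89 = 357/10.

357/10


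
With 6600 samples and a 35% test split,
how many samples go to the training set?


Test set = 6600 * 35% = 2310. Training set = 6600 - 2310 = 4290.

4290


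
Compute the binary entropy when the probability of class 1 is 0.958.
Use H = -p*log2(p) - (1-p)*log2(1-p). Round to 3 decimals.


H = -0.958*log2(0.958) - 0.042*log2(0.042) = 0.251.

0.251


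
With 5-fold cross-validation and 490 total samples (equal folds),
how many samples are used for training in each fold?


Each validation fold has 490/5 = 98 samples. Training set = 490 - 98 = 392.

392


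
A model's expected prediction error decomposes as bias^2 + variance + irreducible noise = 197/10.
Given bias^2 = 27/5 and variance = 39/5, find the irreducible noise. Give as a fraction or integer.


Total error = bias^2 + variance + irreducible noise. So irreducible noise = 197/10 - 27/5 - 39/5 = 13/2.

13/2


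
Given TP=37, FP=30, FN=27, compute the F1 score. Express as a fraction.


Precision = 37/67 = 37/67. Recall = 37/64 = 37/64. F1 = 2*P*R/(P+R) = 74/131.

74/131


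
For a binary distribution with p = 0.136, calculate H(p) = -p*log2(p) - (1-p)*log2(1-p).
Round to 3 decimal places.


H = -0.136*log2(0.136) - 0.864*log2(0.864) = 0.574.

0.574


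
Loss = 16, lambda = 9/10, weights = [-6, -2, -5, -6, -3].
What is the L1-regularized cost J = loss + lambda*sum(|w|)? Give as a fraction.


L1 norm = sum(|w|) = 22. J = 16 + 9/10 * 22 = 179/5.

179/5


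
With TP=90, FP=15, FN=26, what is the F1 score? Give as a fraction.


Precision = 90/105 = 6/7. Recall = 90/116 = 45/58. F1 = 2*P*R/(P+R) = 180/221.

180/221


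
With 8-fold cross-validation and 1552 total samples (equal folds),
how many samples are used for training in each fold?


Each validation fold has 1552/8 = 194 samples. Training set = 1552 - 194 = 1358.

1358


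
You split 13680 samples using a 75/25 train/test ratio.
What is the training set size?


Test set = 13680 * 25% = 3420. Training set = 13680 - 3420 = 10260.

10260


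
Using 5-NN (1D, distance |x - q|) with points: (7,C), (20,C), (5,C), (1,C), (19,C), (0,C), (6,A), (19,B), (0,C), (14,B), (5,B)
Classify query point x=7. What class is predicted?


Distances: |7-7|=0, |20-7|=13, |5-7|=2, |1-7|=6, |19-7|=12, |0-7|=7, |6-7|=1, |19-7|=12, |0-7|=7, |14-7|=7, |5-7|=2. 5 nearest: (7,C), (6,A), (5,B), (5,C), (1,C). Counts: {'C': 3, 'A': 1, 'B': 1}. Majority class: C.

C


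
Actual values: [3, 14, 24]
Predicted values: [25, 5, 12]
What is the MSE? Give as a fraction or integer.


MSE = (1/3) * ((3-25)^2=484 + (14-5)^2=81 + (24-12)^2=144). Sum = 709. MSE = 709/3.

709/3


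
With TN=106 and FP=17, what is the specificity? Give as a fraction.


Specificity = TN / (TN + FP) = 106 / 123 = 106/123.

106/123


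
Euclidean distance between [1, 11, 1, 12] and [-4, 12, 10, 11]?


d = sqrt(sum of squared differences). (1--4)^2=25, (11-12)^2=1, (1-10)^2=81, (12-11)^2=1. Sum = 108.

sqrt(108)


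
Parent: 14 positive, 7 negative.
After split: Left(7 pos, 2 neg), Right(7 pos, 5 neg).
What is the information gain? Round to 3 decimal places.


H(parent) = 0.9183. H(left) = 0.7642, H(right) = 0.9799. Weighted = (9/21)*0.7642 + (12/21)*0.9799 = 0.8875. IG = 0.9183 - 0.8875 = 0.0308, which rounds to 0.031.

0.031


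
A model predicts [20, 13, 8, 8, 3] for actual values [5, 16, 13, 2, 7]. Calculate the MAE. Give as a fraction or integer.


MAE = (1/5) * (|5-20|=15 + |16-13|=3 + |13-8|=5 + |2-8|=6 + |7-3|=4). Sum = 33. MAE = 33/5.

33/5


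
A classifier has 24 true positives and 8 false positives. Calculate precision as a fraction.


Precision = TP / (TP + FP) = 24 / 32 = 3/4.

3/4


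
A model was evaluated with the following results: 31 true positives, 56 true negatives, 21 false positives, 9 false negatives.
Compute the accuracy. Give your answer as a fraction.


Accuracy = (TP + TN) / (TP + TN + FP + FN) = (31 + 56) / 117 = 29/39.

29/39


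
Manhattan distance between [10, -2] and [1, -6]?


d = sum of absolute differences: |10-1|=9 + |-2--6|=4 = 13.

13


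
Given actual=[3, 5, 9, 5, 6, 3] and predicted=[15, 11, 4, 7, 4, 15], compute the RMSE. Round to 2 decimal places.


MSE = 59.5000. RMSE = sqrt(59.5000) = 7.71.

7.71


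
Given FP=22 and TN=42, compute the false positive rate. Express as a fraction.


FPR = FP / (FP + TN) = 22 / 64 = 11/32.

11/32


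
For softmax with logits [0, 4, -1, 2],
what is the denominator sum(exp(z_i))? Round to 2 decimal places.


Denom = e^0=1.0000 + e^4=54.5982 + e^-1=0.3679 + e^2=7.3891. Sum = 63.3552, which rounds to 63.36.

63.36


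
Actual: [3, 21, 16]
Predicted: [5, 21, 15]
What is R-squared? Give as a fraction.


Mean(y) = 40/3. SS_res = 5. SS_tot = 518/3. R^2 = 1 - 5/(518/3) = 503/518.

503/518


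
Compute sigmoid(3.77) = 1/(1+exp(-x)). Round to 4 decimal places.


sigma(3.77) = 1/(1+e^(-3.77)) = 1/(1+0.023052) = 1/1.023052 = 0.9775.

0.9775


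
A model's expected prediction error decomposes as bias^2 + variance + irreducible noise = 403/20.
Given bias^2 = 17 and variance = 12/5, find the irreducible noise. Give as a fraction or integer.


Total error = bias^2 + variance + irreducible noise. So irreducible noise = 403/20 - 17 - 12/5 = 3/4.

3/4


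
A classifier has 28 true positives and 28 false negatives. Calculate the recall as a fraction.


Recall = TP / (TP + FN) = 28 / 56 = 1/2.

1/2


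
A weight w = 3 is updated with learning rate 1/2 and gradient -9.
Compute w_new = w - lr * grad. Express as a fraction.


w_new = 3 - 1/2 * -9 = 3 - -9/2 = 15/2.

15/2


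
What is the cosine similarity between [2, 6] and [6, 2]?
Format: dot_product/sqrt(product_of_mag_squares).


dot = 24. |a|^2 = 40, |b|^2 = 40. cos = 24/sqrt(1600).

24/sqrt(1600)


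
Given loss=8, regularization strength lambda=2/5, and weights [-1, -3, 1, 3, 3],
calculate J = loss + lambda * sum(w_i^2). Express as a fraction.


L2 sq norm = sum(w^2) = 29. J = 8 + 2/5 * 29 = 98/5.

98/5


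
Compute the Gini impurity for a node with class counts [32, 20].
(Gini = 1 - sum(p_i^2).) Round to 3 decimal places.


Total = 52. Proportions: 32/52, 20/52. sum(p_i^2) = 0.5266. Gini = 1 - 0.5266 = 0.4734, which rounds to 0.473.

0.473


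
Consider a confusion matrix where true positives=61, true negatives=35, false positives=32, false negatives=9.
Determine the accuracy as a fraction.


Accuracy = (TP + TN) / (TP + TN + FP + FN) = (61 + 35) / 137 = 96/137.

96/137


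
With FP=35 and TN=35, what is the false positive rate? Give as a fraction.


FPR = FP / (FP + TN) = 35 / 70 = 1/2.

1/2


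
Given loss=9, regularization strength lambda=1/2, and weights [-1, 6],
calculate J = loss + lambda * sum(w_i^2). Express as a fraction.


L2 sq norm = sum(w^2) = 37. J = 9 + 1/2 * 37 = 55/2.

55/2


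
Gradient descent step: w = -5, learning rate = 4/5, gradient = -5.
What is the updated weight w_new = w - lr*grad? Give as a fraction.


w_new = -5 - 4/5 * -5 = -5 - -4 = -1.

-1


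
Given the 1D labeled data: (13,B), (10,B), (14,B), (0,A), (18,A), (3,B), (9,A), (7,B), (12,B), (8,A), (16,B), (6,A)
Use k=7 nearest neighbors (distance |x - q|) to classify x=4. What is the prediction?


Distances: |13-4|=9, |10-4|=6, |14-4|=10, |0-4|=4, |18-4|=14, |3-4|=1, |9-4|=5, |7-4|=3, |12-4|=8, |8-4|=4, |16-4|=12, |6-4|=2. 7 nearest: (3,B), (6,A), (7,B), (0,A), (8,A), (9,A), (10,B). Counts: {'B': 3, 'A': 4}. Majority class: A.

A


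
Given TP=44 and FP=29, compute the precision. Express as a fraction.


Precision = TP / (TP + FP) = 44 / 73 = 44/73.

44/73


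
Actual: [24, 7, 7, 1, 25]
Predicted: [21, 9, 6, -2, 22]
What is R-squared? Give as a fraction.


Mean(y) = 64/5. SS_res = 32. SS_tot = 2404/5. R^2 = 1 - 32/(2404/5) = 561/601.

561/601


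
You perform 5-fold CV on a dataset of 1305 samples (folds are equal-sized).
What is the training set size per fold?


Each validation fold has 1305/5 = 261 samples. Training set = 1305 - 261 = 1044.

1044


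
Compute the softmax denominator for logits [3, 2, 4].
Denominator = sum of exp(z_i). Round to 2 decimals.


Denom = e^3=20.0855 + e^2=7.3891 + e^4=54.5982. Sum = 82.0728, which rounds to 82.07.

82.07


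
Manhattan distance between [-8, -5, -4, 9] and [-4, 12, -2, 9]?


d = sum of absolute differences: |-8--4|=4 + |-5-12|=17 + |-4--2|=2 + |9-9|=0 = 23.

23


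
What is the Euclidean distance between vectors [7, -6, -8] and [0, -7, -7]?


d = sqrt(sum of squared differences). (7-0)^2=49, (-6--7)^2=1, (-8--7)^2=1. Sum = 51.

sqrt(51)


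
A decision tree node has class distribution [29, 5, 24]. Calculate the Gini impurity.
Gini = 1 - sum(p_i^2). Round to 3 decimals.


Total = 58. Proportions: 29/58, 5/58, 24/58. sum(p_i^2) = 0.4287. Gini = 1 - 0.4287 = 0.5713, which rounds to 0.571.

0.571


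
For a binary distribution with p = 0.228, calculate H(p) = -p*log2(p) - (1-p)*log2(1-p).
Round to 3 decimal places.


H = -0.228*log2(0.228) - 0.772*log2(0.772) = 0.775.

0.775


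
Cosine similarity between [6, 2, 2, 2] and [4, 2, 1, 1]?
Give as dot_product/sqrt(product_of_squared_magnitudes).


dot = 32. |a|^2 = 48, |b|^2 = 22. cos = 32/sqrt(1056).

32/sqrt(1056)


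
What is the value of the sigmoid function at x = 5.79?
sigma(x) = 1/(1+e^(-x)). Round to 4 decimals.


sigma(5.79) = 1/(1+e^(-5.79)) = 1/(1+0.003058) = 1/1.003058 = 0.9970.

0.9970


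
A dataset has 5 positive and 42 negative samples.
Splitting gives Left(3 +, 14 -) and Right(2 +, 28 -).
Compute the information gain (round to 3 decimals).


H(parent) = 0.4889. H(left) = 0.6723, H(right) = 0.3534. Weighted = (17/47)*0.6723 + (30/47)*0.3534 = 0.4687. IG = 0.4889 - 0.4687 = 0.0202, which rounds to 0.020.

0.020


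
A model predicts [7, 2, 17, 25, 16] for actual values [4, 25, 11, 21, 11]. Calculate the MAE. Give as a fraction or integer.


MAE = (1/5) * (|4-7|=3 + |25-2|=23 + |11-17|=6 + |21-25|=4 + |11-16|=5). Sum = 41. MAE = 41/5.

41/5


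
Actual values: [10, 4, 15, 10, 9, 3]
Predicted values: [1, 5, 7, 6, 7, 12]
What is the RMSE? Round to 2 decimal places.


MSE = 41.1667. RMSE = sqrt(41.1667) = 6.42.

6.42


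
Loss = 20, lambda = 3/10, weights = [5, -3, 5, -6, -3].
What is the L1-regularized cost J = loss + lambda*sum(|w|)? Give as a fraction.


L1 norm = sum(|w|) = 22. J = 20 + 3/10 * 22 = 133/5.

133/5


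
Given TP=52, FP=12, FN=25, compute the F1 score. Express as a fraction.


Precision = 52/64 = 13/16. Recall = 52/77 = 52/77. F1 = 2*P*R/(P+R) = 104/141.

104/141


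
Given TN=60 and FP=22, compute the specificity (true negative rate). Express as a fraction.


Specificity = TN / (TN + FP) = 60 / 82 = 30/41.

30/41


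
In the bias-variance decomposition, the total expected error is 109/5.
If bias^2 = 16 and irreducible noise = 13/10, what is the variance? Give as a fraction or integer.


Total error = bias^2 + variance + irreducible noise. So variance = 109/5 - 16 - 13/10 = 9/2.

9/2


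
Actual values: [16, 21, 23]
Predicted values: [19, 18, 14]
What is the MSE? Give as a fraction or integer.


MSE = (1/3) * ((16-19)^2=9 + (21-18)^2=9 + (23-14)^2=81). Sum = 99. MSE = 33.

33


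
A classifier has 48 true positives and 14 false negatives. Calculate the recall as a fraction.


Recall = TP / (TP + FN) = 48 / 62 = 24/31.

24/31


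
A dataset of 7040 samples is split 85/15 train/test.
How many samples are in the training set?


Test set = 7040 * 15% = 1056. Training set = 7040 - 1056 = 5984.

5984


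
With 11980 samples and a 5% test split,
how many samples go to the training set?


Test set = 11980 * 5% = 599. Training set = 11980 - 599 = 11381.

11381


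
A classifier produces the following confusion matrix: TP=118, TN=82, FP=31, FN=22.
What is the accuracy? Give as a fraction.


Accuracy = (TP + TN) / (TP + TN + FP + FN) = (118 + 82) / 253 = 200/253.

200/253


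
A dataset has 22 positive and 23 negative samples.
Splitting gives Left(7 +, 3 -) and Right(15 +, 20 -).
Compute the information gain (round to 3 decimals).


H(parent) = 0.9996. H(left) = 0.8813, H(right) = 0.9852. Weighted = (10/45)*0.8813 + (35/45)*0.9852 = 0.9621. IG = 0.9996 - 0.9621 = 0.0375, which rounds to 0.038.

0.038


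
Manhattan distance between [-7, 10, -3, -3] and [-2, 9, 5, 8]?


d = sum of absolute differences: |-7--2|=5 + |10-9|=1 + |-3-5|=8 + |-3-8|=11 = 25.

25


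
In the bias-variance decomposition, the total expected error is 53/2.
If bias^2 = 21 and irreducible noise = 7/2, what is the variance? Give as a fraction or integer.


Total error = bias^2 + variance + irreducible noise. So variance = 53/2 - 21 - 7/2 = 2.

2


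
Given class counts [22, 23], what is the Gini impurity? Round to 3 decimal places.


Total = 45. Proportions: 22/45, 23/45. sum(p_i^2) = 0.5002. Gini = 1 - 0.5002 = 0.4998, which rounds to 0.500.

0.500


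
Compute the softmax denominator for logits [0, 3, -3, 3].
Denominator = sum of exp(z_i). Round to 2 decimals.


Denom = e^0=1.0000 + e^3=20.0855 + e^-3=0.0498 + e^3=20.0855. Sum = 41.2208, which rounds to 41.22.

41.22


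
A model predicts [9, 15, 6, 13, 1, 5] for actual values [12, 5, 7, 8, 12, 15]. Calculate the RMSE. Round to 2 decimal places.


MSE = 59.3333. RMSE = sqrt(59.3333) = 7.70.

7.70


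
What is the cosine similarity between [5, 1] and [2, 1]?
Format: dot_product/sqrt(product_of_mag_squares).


dot = 11. |a|^2 = 26, |b|^2 = 5. cos = 11/sqrt(130).

11/sqrt(130)


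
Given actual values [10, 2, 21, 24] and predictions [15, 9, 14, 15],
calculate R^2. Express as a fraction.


Mean(y) = 57/4. SS_res = 204. SS_tot = 1235/4. R^2 = 1 - 204/(1235/4) = 419/1235.

419/1235


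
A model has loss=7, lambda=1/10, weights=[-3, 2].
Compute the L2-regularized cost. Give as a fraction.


L2 sq norm = sum(w^2) = 13. J = 7 + 1/10 * 13 = 83/10.

83/10


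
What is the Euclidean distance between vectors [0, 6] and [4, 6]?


d = sqrt(sum of squared differences). (0-4)^2=16, (6-6)^2=0. Sum = 16.

4


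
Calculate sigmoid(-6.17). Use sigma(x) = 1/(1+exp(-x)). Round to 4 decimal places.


sigma(-6.17) = 1/(1+e^(6.17)) = 1/(1+478.186106) = 1/479.186106 = 0.0021.

0.0021


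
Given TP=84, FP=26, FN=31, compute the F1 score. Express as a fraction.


Precision = 84/110 = 42/55. Recall = 84/115 = 84/115. F1 = 2*P*R/(P+R) = 56/75.

56/75


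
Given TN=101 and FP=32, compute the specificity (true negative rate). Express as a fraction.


Specificity = TN / (TN + FP) = 101 / 133 = 101/133.

101/133


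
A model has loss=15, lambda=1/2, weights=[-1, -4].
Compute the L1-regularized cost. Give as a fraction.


L1 norm = sum(|w|) = 5. J = 15 + 1/2 * 5 = 35/2.

35/2
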